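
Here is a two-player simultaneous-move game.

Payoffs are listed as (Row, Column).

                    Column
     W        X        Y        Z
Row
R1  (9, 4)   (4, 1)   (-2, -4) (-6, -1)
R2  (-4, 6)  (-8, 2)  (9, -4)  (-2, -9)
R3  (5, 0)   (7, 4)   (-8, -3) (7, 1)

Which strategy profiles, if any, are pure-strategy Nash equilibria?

Pure-strategy Nash equilibria: (R1, W) and (R3, X)

Row against W: payoffs 9, -4, 5 → best response R1.
Row against X: payoffs 4, -8, 7 → best response R3.
Row against Y: payoffs -2, 9, -8 → best response R2.
Row against Z: payoffs -6, -2, 7 → best response R3.
Column against R1: payoffs 4, 1, -4, -1 → best response W.
Column against R2: payoffs 6, 2, -4, -9 → best response W.
Column against R3: payoffs 0, 4, -3, 1 → best response X.
Mutual best responses: (R1, W); (R3, X).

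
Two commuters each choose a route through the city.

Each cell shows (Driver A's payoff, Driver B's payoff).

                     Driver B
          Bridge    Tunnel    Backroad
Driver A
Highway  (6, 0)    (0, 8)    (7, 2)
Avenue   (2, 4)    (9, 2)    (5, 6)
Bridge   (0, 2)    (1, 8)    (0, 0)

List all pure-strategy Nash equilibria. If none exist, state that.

This game has no pure Nash equilibrium.

For each player, find the best response to each opponent profile; mutual best responses are the pure NE.
Driver A against Bridge: payoffs 6, 2, 0 → best response Highway.
Driver A against Tunnel: payoffs 0, 9, 1 → best response Avenue.
Driver A against Backroad: payoffs 7, 5, 0 → best response Highway.
Driver B against Highway: payoffs 0, 8, 2 → best response Tunnel.
Driver B against Avenue: payoffs 4, 2, 6 → best response Backroad.
Driver B against Bridge: payoffs 2, 8, 0 → best response Tunnel.
No profile is a mutual best response for all players.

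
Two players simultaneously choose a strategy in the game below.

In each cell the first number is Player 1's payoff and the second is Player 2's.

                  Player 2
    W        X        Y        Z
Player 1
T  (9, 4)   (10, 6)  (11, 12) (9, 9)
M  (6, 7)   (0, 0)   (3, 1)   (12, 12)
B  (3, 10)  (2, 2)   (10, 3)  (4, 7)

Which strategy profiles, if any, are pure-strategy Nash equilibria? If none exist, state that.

(T, W): Player 2 can switch to X (4 → 6). Not NE.
(T, X): Player 2 can switch to Y (6 → 12). Not NE.
(T, Y): Player 1 gets 11, best alternative 10; Player 2 gets 12, best alternative 9. No profitable deviation — NE.
(T, Z): Player 1 can switch to M (9 → 12). Not NE.
(M, W): Player 1 can switch to T (6 → 9). Not NE.
(M, X): Player 1 can switch to T (0 → 10). Not NE.
(M, Y): Player 1 can switch to T (3 → 11). Not NE.
(M, Z): Player 1 gets 12, best alternative 9; Player 2 gets 12, best alternative 7. No profitable deviation — NE.
(The remaining 4 profiles each have a profitable deviation by the same check.)

The pure Nash equilibria are (T, Y), (M, Z).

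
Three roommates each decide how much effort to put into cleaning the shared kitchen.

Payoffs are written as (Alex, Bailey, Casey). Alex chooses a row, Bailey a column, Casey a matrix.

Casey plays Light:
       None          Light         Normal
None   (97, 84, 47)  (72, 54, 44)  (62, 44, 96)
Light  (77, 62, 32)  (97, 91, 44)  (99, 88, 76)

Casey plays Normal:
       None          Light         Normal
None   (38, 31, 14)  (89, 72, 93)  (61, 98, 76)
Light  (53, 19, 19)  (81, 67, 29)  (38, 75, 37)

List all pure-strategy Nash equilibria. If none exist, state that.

(None, None, Light); (Light, Light, Light)

For each player, find the best response to each opponent profile; mutual best responses are the pure NE.
Alex against (None, Light): payoffs 97, 77 → best response None.
Alex against (None, Normal): payoffs 38, 53 → best response Light.
Alex against (Light, Light): payoffs 72, 97 → best response Light.
Alex against (Light, Normal): payoffs 89, 81 → best response None.
Alex against (Normal, Light): payoffs 62, 99 → best response Light.
Alex against (Normal, Normal): payoffs 61, 38 → best response None.
Bailey against (None, Light): payoffs 84, 54, 44 → best response None.
Bailey against (None, Normal): payoffs 31, 72, 98 → best response Normal.
Bailey against (Light, Light): payoffs 62, 91, 88 → best response Light.
Bailey against (Light, Normal): payoffs 19, 67, 75 → best response Normal.
Casey against (None, None): payoffs 47, 14 → best response Light.
Casey against (None, Light): payoffs 44, 93 → best response Normal.
Casey against (None, Normal): payoffs 96, 76 → best response Light.
Casey against (Light, None): payoffs 32, 19 → best response Light.
Casey against (Light, Light): payoffs 44, 29 → best response Light.
Casey against (Light, Normal): payoffs 76, 37 → best response Light.
Mutual best responses: (None, None, Light); (Light, Light, Light).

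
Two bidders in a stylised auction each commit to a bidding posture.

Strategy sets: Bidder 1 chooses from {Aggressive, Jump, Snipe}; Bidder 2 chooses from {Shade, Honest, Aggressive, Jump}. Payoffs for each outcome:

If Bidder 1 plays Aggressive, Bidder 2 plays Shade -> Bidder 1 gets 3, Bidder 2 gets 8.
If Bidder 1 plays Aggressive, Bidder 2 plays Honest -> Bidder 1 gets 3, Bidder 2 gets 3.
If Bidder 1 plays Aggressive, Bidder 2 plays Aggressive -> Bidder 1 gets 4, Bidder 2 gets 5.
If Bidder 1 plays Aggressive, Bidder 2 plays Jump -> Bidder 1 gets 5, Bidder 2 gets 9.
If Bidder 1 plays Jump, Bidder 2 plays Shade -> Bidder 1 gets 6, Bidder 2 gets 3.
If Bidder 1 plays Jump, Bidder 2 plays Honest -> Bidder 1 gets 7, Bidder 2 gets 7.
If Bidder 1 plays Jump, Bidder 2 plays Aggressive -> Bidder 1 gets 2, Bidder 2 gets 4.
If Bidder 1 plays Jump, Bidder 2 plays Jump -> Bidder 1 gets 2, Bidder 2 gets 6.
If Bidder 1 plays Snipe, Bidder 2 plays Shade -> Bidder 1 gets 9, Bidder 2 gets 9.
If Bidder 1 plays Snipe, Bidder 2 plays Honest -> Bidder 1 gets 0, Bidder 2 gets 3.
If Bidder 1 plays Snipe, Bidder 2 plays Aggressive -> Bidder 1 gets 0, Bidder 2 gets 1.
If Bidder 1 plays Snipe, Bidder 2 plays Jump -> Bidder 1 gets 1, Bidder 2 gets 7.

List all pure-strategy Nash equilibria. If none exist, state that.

Mark each player's best response to every combination of opponents' strategies; a profile where every player is best-responding is a pure Nash equilibrium.
Bidder 1 against Shade: payoffs 3, 6, 9 → best response Snipe.
Bidder 1 against Honest: payoffs 3, 7, 0 → best response Jump.
Bidder 1 against Aggressive: payoffs 4, 2, 0 → best response Aggressive.
Bidder 1 against Jump: payoffs 5, 2, 1 → best response Aggressive.
Bidder 2 against Aggressive: payoffs 8, 3, 5, 9 → best response Jump.
Bidder 2 against Jump: payoffs 3, 7, 4, 6 → best response Honest.
Bidder 2 against Snipe: payoffs 9, 3, 1, 7 → best response Shade.
Mutual best responses: (Aggressive, Jump); (Jump, Honest); (Snipe, Shade).

(Aggressive, Jump) and (Jump, Honest) and (Snipe, Shade)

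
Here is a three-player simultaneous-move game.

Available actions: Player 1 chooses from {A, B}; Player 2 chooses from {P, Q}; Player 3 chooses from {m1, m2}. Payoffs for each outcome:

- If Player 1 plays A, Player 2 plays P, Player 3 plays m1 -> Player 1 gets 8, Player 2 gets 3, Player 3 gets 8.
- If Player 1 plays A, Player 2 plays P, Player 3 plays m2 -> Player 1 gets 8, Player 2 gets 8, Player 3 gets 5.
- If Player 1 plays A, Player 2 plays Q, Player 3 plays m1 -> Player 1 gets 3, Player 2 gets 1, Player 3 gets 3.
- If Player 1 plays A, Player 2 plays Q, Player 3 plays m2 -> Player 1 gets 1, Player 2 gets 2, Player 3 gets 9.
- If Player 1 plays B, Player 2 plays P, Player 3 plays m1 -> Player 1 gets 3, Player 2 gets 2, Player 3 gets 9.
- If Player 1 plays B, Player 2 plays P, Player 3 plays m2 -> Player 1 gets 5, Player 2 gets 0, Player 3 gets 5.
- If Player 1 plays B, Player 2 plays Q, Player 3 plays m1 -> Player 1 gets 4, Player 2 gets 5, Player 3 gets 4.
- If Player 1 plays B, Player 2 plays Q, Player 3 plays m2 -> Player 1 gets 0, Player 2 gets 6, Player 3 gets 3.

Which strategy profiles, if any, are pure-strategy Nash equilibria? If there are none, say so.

(A, P, m1), (B, Q, m1)

Player 1 against (P, m1): payoffs 8, 3 → best response A.
Player 1 against (P, m2): payoffs 8, 5 → best response A.
Player 1 against (Q, m1): payoffs 3, 4 → best response B.
Player 1 against (Q, m2): payoffs 1, 0 → best response A.
Player 2 against (A, m1): payoffs 3, 1 → best response P.
Player 2 against (A, m2): payoffs 8, 2 → best response P.
Player 2 against (B, m1): payoffs 2, 5 → best response Q.
Player 2 against (B, m2): payoffs 0, 6 → best response Q.
Player 3 against (A, P): payoffs 8, 5 → best response m1.
Player 3 against (A, Q): payoffs 3, 9 → best response m2.
Player 3 against (B, P): payoffs 9, 5 → best response m1.
Player 3 against (B, Q): payoffs 4, 3 → best response m1.
Mutual best responses: (A, P, m1); (B, Q, m1).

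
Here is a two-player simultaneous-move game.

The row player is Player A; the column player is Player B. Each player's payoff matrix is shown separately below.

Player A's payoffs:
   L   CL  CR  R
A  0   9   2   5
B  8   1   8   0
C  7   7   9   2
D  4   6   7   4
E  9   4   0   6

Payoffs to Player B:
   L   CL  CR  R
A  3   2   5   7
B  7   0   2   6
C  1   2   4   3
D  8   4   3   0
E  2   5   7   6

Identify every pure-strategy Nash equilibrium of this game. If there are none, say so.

(A, L): Player A can switch to B (0 → 8). Not NE.
(A, CL): Player B can switch to L (2 → 3). Not NE.
(A, CR): Player A can switch to B (2 → 8). Not NE.
(A, R): Player A can switch to E (5 → 6). Not NE.
(B, L): Player A can switch to E (8 → 9). Not NE.
(B, CL): Player A can switch to A (1 → 9). Not NE.
(B, CR): Player A can switch to C (8 → 9). Not NE.
(B, R): Player A can switch to A (0 → 5). Not NE.
(C, CR): Player A gets 9, best alternative 8; Player B gets 4, best alternative 3. No profitable deviation — NE.
(The remaining 11 profiles each have a profitable deviation by the same check.)

The unique pure-strategy Nash equilibrium is (C, CR).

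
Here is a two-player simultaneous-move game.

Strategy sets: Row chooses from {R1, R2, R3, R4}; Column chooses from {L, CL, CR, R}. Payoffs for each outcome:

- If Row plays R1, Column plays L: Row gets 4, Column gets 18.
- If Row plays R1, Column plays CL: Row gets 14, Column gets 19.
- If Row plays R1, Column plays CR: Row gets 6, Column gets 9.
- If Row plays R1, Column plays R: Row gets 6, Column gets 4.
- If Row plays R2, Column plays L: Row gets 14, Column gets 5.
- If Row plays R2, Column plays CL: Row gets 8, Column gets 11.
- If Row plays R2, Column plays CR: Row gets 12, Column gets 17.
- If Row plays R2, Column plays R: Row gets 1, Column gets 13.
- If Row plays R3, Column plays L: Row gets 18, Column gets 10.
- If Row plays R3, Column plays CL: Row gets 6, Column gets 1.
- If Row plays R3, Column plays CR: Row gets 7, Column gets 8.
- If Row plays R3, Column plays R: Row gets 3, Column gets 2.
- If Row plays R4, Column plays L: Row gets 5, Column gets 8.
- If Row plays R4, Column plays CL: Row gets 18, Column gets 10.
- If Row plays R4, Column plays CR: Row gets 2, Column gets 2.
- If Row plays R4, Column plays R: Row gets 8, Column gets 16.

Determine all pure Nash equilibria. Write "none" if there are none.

For each player, find the best response to each opponent profile; mutual best responses are the pure NE.
Row against L: payoffs 4, 14, 18, 5 → best response R3.
Row against CL: payoffs 14, 8, 6, 18 → best response R4.
Row against CR: payoffs 6, 12, 7, 2 → best response R2.
Row against R: payoffs 6, 1, 3, 8 → best response R4.
Column against R1: payoffs 18, 19, 9, 4 → best response CL.
Column against R2: payoffs 5, 11, 17, 13 → best response CR.
Column against R3: payoffs 10, 1, 8, 2 → best response L.
Column against R4: payoffs 8, 10, 2, 16 → best response R.
Mutual best responses: (R2, CR); (R3, L); (R4, R).

Pure-strategy Nash equilibria: (R2, CR) and (R3, L) and (R4, R)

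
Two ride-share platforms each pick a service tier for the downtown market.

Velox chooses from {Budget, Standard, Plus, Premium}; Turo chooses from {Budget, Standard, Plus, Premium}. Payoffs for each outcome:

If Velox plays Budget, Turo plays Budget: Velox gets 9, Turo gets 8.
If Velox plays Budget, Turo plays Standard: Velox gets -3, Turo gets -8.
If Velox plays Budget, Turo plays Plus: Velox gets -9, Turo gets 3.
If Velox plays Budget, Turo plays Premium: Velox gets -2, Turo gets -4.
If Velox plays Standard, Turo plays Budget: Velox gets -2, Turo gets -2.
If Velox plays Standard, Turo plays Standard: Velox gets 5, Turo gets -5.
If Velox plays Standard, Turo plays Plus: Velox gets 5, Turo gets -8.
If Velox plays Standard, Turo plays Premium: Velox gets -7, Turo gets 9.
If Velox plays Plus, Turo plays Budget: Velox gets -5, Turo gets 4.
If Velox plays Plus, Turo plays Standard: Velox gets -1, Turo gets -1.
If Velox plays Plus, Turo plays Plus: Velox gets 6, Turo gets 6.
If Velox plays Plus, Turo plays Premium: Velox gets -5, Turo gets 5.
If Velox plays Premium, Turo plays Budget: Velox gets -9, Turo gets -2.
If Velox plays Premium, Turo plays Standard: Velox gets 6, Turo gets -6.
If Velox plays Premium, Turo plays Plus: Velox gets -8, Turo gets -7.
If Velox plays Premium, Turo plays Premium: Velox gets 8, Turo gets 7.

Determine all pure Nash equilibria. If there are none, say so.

The pure Nash equilibria are (Budget, Budget) and (Plus, Plus) and (Premium, Premium).

Check each profile: it is a Nash equilibrium iff no player can strictly gain by switching unilaterally.
(Budget, Budget): Velox gets 9, best alternative -2; Turo gets 8, best alternative 3. No profitable deviation — NE.
(Budget, Standard): Velox can switch to Standard (-3 → 5). Not NE.
(Budget, Plus): Velox can switch to Standard (-9 → 5). Not NE.
(Budget, Premium): Velox can switch to Premium (-2 → 8). Not NE.
(Standard, Budget): Velox can switch to Budget (-2 → 9). Not NE.
(Standard, Standard): Velox can switch to Premium (5 → 6). Not NE.
(Standard, Plus): Velox can switch to Plus (5 → 6). Not NE.
(Standard, Premium): Velox can switch to Budget (-7 → -2). Not NE.
(Plus, Budget): Velox can switch to Budget (-5 → 9). Not NE.
(Plus, Standard): Velox can switch to Standard (-1 → 5). Not NE.
(Plus, Plus): Velox gets 6, best alternative 5; Turo gets 6, best alternative 5. No profitable deviation — NE.
(Plus, Premium): Velox can switch to Budget (-5 → -2). Not NE.
(Premium, Budget): Velox can switch to Budget (-9 → 9). Not NE.
(Premium, Standard): Turo can switch to Budget (-6 → -2). Not NE.
(Premium, Premium): Velox gets 8, best alternative -2; Turo gets 7, best alternative -2. No profitable deviation — NE.
(The remaining 1 profile has a profitable deviation by the same check.)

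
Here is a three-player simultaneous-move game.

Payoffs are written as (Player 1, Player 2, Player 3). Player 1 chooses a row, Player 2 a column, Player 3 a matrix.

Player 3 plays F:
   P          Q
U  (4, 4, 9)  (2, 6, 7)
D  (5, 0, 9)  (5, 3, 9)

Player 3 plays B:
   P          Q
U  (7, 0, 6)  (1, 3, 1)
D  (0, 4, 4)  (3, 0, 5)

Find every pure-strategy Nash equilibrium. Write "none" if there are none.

The unique pure-strategy Nash equilibrium is (D, Q, F).

(U, P, F): Player 1 can switch to D (4 → 5). Not NE.
(U, P, B): Player 2 can switch to Q (0 → 3). Not NE.
(U, Q, F): Player 1 can switch to D (2 → 5). Not NE.
(U, Q, B): Player 1 can switch to D (1 → 3). Not NE.
(D, P, F): Player 2 can switch to Q (0 → 3). Not NE.
(D, P, B): Player 1 can switch to U (0 → 7). Not NE.
(D, Q, F): Player 1 gets 5, best alternative 2; Player 2 gets 3, best alternative 0; Player 3 gets 9, best alternative 5. No profitable deviation — NE.
(D, Q, B): Player 2 can switch to P (0 → 4). Not NE.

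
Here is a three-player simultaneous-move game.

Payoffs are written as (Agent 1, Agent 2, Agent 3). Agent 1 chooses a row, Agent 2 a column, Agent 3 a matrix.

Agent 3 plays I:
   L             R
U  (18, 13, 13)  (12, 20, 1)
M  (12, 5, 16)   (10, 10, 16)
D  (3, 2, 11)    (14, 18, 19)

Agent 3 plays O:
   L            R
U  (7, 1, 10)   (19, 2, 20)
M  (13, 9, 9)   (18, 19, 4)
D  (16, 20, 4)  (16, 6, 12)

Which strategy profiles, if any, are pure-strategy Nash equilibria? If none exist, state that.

Agent 1 against (L, I): payoffs 18, 12, 3 → best response U.
Agent 1 against (L, O): payoffs 7, 13, 16 → best response D.
Agent 1 against (R, I): payoffs 12, 10, 14 → best response D.
Agent 1 against (R, O): payoffs 19, 18, 16 → best response U.
Agent 2 against (U, I): payoffs 13, 20 → best response R.
Agent 2 against (U, O): payoffs 1, 2 → best response R.
Agent 2 against (M, I): payoffs 5, 10 → best response R.
Agent 2 against (M, O): payoffs 9, 19 → best response R.
Agent 2 against (D, I): payoffs 2, 18 → best response R.
Agent 2 against (D, O): payoffs 20, 6 → best response L.
Agent 3 against (U, L): payoffs 13, 10 → best response I.
Agent 3 against (U, R): payoffs 1, 20 → best response O.
Agent 3 against (M, L): payoffs 16, 9 → best response I.
Agent 3 against (M, R): payoffs 16, 4 → best response I.
Agent 3 against (D, L): payoffs 11, 4 → best response I.
Agent 3 against (D, R): payoffs 19, 12 → best response I.
Mutual best responses: (U, R, O); (D, R, I).

The pure Nash equilibria are (U, R, O), (D, R, I).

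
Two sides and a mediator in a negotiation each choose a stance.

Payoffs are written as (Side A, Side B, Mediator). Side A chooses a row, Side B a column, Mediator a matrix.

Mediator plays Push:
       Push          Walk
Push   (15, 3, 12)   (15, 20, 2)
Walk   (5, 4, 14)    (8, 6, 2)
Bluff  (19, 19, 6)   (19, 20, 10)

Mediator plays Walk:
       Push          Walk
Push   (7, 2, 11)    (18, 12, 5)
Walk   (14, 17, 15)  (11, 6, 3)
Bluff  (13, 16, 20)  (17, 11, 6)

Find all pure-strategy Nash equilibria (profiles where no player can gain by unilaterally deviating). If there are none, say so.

(Push, Push, Push): Side A can switch to Bluff (15 → 19). Not NE.
(Push, Push, Walk): Side A can switch to Walk (7 → 14). Not NE.
(Push, Walk, Push): Side A can switch to Bluff (15 → 19). Not NE.
(Push, Walk, Walk): Side A gets 18, best alternative 17; Side B gets 12, best alternative 2; Mediator gets 5, best alternative 2. No profitable deviation — NE.
(Walk, Push, Push): Side A can switch to Push (5 → 15). Not NE.
(Walk, Push, Walk): Side A gets 14, best alternative 13; Side B gets 17, best alternative 6; Mediator gets 15, best alternative 14. No profitable deviation — NE.
(Walk, Walk, Push): Side A can switch to Push (8 → 15). Not NE.
(Walk, Walk, Walk): Side A can switch to Push (11 → 18). Not NE.
(Bluff, Push, Push): Side B can switch to Walk (19 → 20). Not NE.
(Bluff, Push, Walk): Side A can switch to Walk (13 → 14). Not NE.
(Bluff, Walk, Push): Side A gets 19, best alternative 15; Side B gets 20, best alternative 19; Mediator gets 10, best alternative 6. No profitable deviation — NE.
(Bluff, Walk, Walk): Side A can switch to Push (17 → 18). Not NE.

(Push, Walk, Walk) and (Walk, Push, Walk) and (Bluff, Walk, Push)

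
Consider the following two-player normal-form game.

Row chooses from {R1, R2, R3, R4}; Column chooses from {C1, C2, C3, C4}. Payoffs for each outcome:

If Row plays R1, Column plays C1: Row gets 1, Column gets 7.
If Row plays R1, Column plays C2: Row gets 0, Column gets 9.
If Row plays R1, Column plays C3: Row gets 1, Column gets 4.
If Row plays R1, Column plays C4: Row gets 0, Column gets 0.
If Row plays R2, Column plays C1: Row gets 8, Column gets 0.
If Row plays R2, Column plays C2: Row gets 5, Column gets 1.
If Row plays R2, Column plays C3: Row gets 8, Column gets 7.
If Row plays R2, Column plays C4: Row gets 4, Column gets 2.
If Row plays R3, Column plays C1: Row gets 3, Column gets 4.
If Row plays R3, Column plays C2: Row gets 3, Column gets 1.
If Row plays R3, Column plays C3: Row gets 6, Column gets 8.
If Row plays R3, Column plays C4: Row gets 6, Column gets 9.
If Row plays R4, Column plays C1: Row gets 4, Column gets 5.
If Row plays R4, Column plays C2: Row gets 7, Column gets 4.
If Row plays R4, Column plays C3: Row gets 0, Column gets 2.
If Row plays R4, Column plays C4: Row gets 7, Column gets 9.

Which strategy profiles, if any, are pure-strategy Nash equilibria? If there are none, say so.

The pure Nash equilibria are (R2, C3) and (R4, C4).

Row against C1: payoffs 1, 8, 3, 4 → best response R2.
Row against C2: payoffs 0, 5, 3, 7 → best response R4.
Row against C3: payoffs 1, 8, 6, 0 → best response R2.
Row against C4: payoffs 0, 4, 6, 7 → best response R4.
Column against R1: payoffs 7, 9, 4, 0 → best response C2.
Column against R2: payoffs 0, 1, 7, 2 → best response C3.
Column against R3: payoffs 4, 1, 8, 9 → best response C4.
Column against R4: payoffs 5, 4, 2, 9 → best response C4.
Mutual best responses: (R2, C3); (R4, C4).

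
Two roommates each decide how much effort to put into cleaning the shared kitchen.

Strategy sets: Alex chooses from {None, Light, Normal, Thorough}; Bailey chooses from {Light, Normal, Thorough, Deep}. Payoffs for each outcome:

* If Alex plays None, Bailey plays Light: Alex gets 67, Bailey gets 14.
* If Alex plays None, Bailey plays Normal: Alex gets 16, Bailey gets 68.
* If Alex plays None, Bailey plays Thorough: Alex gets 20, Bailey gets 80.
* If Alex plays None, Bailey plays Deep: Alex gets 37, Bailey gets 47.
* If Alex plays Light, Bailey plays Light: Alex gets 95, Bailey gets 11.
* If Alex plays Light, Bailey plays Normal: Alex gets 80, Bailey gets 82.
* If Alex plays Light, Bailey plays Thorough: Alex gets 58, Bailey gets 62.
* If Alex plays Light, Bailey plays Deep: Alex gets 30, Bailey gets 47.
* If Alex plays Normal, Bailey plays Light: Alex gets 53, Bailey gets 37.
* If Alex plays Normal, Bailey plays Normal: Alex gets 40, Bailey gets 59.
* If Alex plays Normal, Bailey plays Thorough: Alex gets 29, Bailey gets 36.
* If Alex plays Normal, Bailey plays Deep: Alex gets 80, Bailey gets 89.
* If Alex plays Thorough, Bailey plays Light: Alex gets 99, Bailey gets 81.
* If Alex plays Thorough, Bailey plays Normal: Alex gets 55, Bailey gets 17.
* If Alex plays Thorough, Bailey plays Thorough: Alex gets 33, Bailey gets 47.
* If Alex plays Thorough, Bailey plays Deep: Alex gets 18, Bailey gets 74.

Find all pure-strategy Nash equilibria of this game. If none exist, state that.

The pure Nash equilibria are (Light, Normal); (Normal, Deep); (Thorough, Light).

Alex against Light: payoffs 67, 95, 53, 99 → best response Thorough.
Alex against Normal: payoffs 16, 80, 40, 55 → best response Light.
Alex against Thorough: payoffs 20, 58, 29, 33 → best response Light.
Alex against Deep: payoffs 37, 30, 80, 18 → best response Normal.
Bailey against None: payoffs 14, 68, 80, 47 → best response Thorough.
Bailey against Light: payoffs 11, 82, 62, 47 → best response Normal.
Bailey against Normal: payoffs 37, 59, 36, 89 → best response Deep.
Bailey against Thorough: payoffs 81, 17, 47, 74 → best response Light.
Mutual best responses: (Light, Normal); (Normal, Deep); (Thorough, Light).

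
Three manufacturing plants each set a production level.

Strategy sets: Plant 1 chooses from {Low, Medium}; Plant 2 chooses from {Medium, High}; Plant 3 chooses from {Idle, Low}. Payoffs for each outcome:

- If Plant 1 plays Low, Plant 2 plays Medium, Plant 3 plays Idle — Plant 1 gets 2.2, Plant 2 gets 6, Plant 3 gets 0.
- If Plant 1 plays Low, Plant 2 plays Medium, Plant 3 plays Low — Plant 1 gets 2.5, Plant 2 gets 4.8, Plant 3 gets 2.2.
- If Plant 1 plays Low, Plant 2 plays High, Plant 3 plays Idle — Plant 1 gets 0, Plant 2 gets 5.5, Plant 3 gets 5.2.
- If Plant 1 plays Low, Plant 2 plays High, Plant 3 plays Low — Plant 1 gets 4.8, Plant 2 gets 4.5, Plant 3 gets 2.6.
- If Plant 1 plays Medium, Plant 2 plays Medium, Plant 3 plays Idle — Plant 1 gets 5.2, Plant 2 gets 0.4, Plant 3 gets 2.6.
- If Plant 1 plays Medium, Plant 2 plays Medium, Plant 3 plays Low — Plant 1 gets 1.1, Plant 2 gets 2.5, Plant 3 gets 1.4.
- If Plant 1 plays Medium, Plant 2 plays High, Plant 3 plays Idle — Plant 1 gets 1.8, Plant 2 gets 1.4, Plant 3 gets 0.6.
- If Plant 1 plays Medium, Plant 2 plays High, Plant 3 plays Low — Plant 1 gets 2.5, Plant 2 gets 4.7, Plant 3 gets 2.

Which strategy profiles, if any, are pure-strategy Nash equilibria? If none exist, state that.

The unique pure-strategy Nash equilibrium is (Low, Medium, Low).

For each strategy profile, look for a profitable unilateral deviation.
(Low, Medium, Idle): Plant 1 can switch to Medium (2.2 → 5.2). Not NE.
(Low, Medium, Low): Plant 1 gets 2.5, best alternative 1.1; Plant 2 gets 4.8, best alternative 4.5; Plant 3 gets 2.2, best alternative 0. No profitable deviation — NE.
(Low, High, Idle): Plant 1 can switch to Medium (0 → 1.8). Not NE.
(Low, High, Low): Plant 2 can switch to Medium (4.5 → 4.8). Not NE.
(Medium, Medium, Idle): Plant 2 can switch to High (0.4 → 1.4). Not NE.
(Medium, Medium, Low): Plant 1 can switch to Low (1.1 → 2.5). Not NE.
(Medium, High, Idle): Plant 3 can switch to Low (0.6 → 2). Not NE.
(The remaining 1 profile has a profitable deviation by the same check.)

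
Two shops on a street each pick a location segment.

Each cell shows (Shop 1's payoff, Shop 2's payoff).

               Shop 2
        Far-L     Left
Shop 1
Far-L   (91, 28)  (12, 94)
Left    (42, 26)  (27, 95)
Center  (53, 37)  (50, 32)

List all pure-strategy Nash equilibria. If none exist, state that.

(Far-L, Far-L): Shop 2 can switch to Left (28 → 94). Not NE.
(Far-L, Left): Shop 1 can switch to Left (12 → 27). Not NE.
(Left, Far-L): Shop 1 can switch to Far-L (42 → 91). Not NE.
(Left, Left): Shop 1 can switch to Center (27 → 50). Not NE.
(Center, Far-L): Shop 1 can switch to Far-L (53 → 91). Not NE.
(Center, Left): Shop 2 can switch to Far-L (32 → 37). Not NE.

This game has no pure Nash equilibrium.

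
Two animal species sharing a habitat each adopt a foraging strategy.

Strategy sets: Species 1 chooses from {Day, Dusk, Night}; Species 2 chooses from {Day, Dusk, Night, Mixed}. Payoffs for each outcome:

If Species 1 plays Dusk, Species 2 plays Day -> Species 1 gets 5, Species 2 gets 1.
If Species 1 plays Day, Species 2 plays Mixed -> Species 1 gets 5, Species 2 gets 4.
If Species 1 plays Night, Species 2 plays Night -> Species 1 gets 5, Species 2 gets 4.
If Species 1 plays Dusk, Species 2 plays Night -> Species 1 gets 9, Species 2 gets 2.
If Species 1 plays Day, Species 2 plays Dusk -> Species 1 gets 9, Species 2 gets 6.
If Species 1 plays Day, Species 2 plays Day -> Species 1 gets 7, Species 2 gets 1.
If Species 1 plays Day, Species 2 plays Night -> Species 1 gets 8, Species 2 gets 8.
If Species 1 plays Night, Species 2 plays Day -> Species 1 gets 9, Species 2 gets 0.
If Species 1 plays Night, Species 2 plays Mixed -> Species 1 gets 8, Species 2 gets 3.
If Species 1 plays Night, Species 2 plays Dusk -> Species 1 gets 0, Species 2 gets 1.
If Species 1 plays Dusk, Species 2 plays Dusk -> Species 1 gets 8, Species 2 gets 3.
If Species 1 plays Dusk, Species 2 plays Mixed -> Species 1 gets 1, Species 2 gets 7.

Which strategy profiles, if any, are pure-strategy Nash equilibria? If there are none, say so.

(Day, Day): Species 1 can switch to Night (7 → 9). Not NE.
(Day, Dusk): Species 2 can switch to Night (6 → 8). Not NE.
(Day, Night): Species 1 can switch to Dusk (8 → 9). Not NE.
(Day, Mixed): Species 1 can switch to Night (5 → 8). Not NE.
(Dusk, Day): Species 1 can switch to Day (5 → 7). Not NE.
(Dusk, Dusk): Species 1 can switch to Day (8 → 9). Not NE.
(Dusk, Night): Species 2 can switch to Dusk (2 → 3). Not NE.
(Dusk, Mixed): Species 1 can switch to Day (1 → 5). Not NE.
(Night, Day): Species 2 can switch to Dusk (0 → 1). Not NE.
(Night, Dusk): Species 1 can switch to Day (0 → 9). Not NE.
(The remaining 2 profiles each have a profitable deviation by the same check.)

There is no pure-strategy Nash equilibrium.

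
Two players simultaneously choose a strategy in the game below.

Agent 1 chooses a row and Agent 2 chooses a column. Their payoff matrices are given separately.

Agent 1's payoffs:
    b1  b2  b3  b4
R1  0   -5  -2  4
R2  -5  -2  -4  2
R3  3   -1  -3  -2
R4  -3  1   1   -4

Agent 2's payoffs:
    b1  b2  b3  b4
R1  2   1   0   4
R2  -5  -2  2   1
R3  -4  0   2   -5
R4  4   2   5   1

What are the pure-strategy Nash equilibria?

Agent 1 against b1: payoffs 0, -5, 3, -3 → best response R3.
Agent 1 against b2: payoffs -5, -2, -1, 1 → best response R4.
Agent 1 against b3: payoffs -2, -4, -3, 1 → best response R4.
Agent 1 against b4: payoffs 4, 2, -2, -4 → best response R1.
Agent 2 against R1: payoffs 2, 1, 0, 4 → best response b4.
Agent 2 against R2: payoffs -5, -2, 2, 1 → best response b3.
Agent 2 against R3: payoffs -4, 0, 2, -5 → best response b3.
Agent 2 against R4: payoffs 4, 2, 5, 1 → best response b3.
Mutual best responses: (R1, b4); (R4, b3).

The pure Nash equilibria are (R1, b4) and (R4, b3).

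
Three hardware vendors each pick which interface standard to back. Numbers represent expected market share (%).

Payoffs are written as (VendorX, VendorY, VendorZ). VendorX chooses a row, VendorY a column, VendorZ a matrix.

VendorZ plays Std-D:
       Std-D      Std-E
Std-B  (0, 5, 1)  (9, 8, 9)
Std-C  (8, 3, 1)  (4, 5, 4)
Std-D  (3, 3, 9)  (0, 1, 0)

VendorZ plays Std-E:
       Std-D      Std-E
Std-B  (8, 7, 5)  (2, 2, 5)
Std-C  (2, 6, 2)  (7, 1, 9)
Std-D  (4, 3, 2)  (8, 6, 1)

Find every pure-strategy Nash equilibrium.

(Std-B, Std-D, Std-D): VendorX can switch to Std-C (0 → 8). Not NE.
(Std-B, Std-D, Std-E): VendorX gets 8, best alternative 4; VendorY gets 7, best alternative 2; VendorZ gets 5, best alternative 1. No profitable deviation — NE.
(Std-B, Std-E, Std-D): VendorX gets 9, best alternative 4; VendorY gets 8, best alternative 5; VendorZ gets 9, best alternative 5. No profitable deviation — NE.
(Std-B, Std-E, Std-E): VendorX can switch to Std-C (2 → 7). Not NE.
(Std-C, Std-D, Std-D): VendorY can switch to Std-E (3 → 5). Not NE.
(Std-C, Std-D, Std-E): VendorX can switch to Std-B (2 → 8). Not NE.
(Std-C, Std-E, Std-D): VendorX can switch to Std-B (4 → 9). Not NE.
(Std-C, Std-E, Std-E): VendorX can switch to Std-D (7 → 8). Not NE.
(Std-D, Std-D, Std-D): VendorX can switch to Std-C (3 → 8). Not NE.
(Std-D, Std-D, Std-E): VendorX can switch to Std-B (4 → 8). Not NE.
(Std-D, Std-E, Std-E): VendorX gets 8, best alternative 7; VendorY gets 6, best alternative 3; VendorZ gets 1, best alternative 0. No profitable deviation — NE.
(The remaining 1 profile has a profitable deviation by the same check.)

Pure-strategy Nash equilibria: (Std-B, Std-D, Std-E); (Std-B, Std-E, Std-D); (Std-D, Std-E, Std-E)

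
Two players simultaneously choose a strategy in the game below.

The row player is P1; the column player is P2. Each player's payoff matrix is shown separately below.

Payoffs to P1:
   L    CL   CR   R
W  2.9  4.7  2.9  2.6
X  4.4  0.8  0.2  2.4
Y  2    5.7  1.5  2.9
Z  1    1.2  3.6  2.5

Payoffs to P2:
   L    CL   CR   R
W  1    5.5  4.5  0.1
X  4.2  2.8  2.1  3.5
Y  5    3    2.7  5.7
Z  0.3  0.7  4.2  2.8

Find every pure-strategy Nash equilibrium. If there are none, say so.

The pure Nash equilibria are (X, L); (Y, R); (Z, CR).

P1 against L: payoffs 2.9, 4.4, 2, 1 → best response X.
P1 against CL: payoffs 4.7, 0.8, 5.7, 1.2 → best response Y.
P1 against CR: payoffs 2.9, 0.2, 1.5, 3.6 → best response Z.
P1 against R: payoffs 2.6, 2.4, 2.9, 2.5 → best response Y.
P2 against W: payoffs 1, 5.5, 4.5, 0.1 → best response CL.
P2 against X: payoffs 4.2, 2.8, 2.1, 3.5 → best response L.
P2 against Y: payoffs 5, 3, 2.7, 5.7 → best response R.
P2 against Z: payoffs 0.3, 0.7, 4.2, 2.8 → best response CR.
Mutual best responses: (X, L); (Y, R); (Z, CR).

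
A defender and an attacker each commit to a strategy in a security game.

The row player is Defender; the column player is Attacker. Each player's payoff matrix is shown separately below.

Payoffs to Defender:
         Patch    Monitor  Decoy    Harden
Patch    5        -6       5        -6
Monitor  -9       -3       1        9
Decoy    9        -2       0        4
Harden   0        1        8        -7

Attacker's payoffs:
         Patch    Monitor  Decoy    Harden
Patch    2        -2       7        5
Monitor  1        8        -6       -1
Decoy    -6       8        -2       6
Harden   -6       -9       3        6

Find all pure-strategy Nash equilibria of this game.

No pure-strategy Nash equilibrium.

Defender against Patch: payoffs 5, -9, 9, 0 → best response Decoy.
Defender against Monitor: payoffs -6, -3, -2, 1 → best response Harden.
Defender against Decoy: payoffs 5, 1, 0, 8 → best response Harden.
Defender against Harden: payoffs -6, 9, 4, -7 → best response Monitor.
Attacker against Patch: payoffs 2, -2, 7, 5 → best response Decoy.
Attacker against Monitor: payoffs 1, 8, -6, -1 → best response Monitor.
Attacker against Decoy: payoffs -6, 8, -2, 6 → best response Monitor.
Attacker against Harden: payoffs -6, -9, 3, 6 → best response Harden.
No profile is a mutual best response for all players.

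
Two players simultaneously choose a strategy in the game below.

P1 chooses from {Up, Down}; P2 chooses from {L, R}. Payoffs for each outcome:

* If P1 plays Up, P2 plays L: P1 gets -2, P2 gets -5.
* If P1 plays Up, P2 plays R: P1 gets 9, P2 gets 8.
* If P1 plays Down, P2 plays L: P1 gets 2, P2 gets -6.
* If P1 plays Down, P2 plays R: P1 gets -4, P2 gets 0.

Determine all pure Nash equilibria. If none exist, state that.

(Up, R)

Mark each player's best response to every combination of opponents' strategies; a profile where every player is best-responding is a pure Nash equilibrium.
P1 against L: payoffs -2, 2 → best response Down.
P1 against R: payoffs 9, -4 → best response Up.
P2 against Up: payoffs -5, 8 → best response R.
P2 against Down: payoffs -6, 0 → best response R.
Mutual best responses: (Up, R).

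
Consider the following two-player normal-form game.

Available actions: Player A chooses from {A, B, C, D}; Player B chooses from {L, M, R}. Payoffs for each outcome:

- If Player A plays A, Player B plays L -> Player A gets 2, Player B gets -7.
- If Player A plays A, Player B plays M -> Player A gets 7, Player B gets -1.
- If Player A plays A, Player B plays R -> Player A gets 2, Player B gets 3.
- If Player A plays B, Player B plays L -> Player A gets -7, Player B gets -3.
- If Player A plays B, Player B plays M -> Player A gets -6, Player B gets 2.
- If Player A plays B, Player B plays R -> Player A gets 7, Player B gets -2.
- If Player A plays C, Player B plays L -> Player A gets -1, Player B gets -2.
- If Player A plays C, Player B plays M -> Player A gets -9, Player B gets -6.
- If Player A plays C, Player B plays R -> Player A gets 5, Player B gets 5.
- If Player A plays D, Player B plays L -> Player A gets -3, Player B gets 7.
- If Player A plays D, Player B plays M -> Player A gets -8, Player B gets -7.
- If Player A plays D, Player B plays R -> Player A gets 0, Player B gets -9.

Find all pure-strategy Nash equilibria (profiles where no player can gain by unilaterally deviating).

Mark each player's best response to every combination of opponents' strategies; a profile where every player is best-responding is a pure Nash equilibrium.
Player A against L: payoffs 2, -7, -1, -3 → best response A.
Player A against M: payoffs 7, -6, -9, -8 → best response A.
Player A against R: payoffs 2, 7, 5, 0 → best response B.
Player B against A: payoffs -7, -1, 3 → best response R.
Player B against B: payoffs -3, 2, -2 → best response M.
Player B against C: payoffs -2, -6, 5 → best response R.
Player B against D: payoffs 7, -7, -9 → best response L.
No profile is a mutual best response for all players.

This game has no pure Nash equilibrium.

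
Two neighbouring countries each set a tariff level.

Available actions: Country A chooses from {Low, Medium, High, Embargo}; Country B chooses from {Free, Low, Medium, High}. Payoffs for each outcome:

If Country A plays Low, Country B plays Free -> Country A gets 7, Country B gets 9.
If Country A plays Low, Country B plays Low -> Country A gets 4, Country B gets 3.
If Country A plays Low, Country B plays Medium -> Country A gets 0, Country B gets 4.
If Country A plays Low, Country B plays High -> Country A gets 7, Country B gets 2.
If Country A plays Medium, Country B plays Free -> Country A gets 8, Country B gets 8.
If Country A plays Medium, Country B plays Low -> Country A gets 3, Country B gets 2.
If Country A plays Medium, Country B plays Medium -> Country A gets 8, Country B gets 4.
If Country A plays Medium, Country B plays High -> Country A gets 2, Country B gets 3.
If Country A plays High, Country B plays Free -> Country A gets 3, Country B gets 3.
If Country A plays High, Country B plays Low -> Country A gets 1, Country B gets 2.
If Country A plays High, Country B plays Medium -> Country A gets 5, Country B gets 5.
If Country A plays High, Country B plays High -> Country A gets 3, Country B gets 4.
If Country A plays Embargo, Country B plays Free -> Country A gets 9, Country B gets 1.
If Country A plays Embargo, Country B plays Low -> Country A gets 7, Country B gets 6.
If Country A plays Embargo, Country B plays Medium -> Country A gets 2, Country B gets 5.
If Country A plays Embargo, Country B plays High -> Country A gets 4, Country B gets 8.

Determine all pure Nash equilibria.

(Low, Free): Country A can switch to Medium (7 → 8). Not NE.
(Low, Low): Country A can switch to Embargo (4 → 7). Not NE.
(Low, Medium): Country A can switch to Medium (0 → 8). Not NE.
(Low, High): Country B can switch to Free (2 → 9). Not NE.
(Medium, Free): Country A can switch to Embargo (8 → 9). Not NE.
(Medium, Low): Country A can switch to Low (3 → 4). Not NE.
(Medium, Medium): Country B can switch to Free (4 → 8). Not NE.
(Medium, High): Country A can switch to Low (2 → 7). Not NE.
(High, Free): Country A can switch to Low (3 → 7). Not NE.
(High, Low): Country A can switch to Low (1 → 4). Not NE.
(The remaining 6 profiles each have a profitable deviation by the same check.)

This game has no pure Nash equilibrium.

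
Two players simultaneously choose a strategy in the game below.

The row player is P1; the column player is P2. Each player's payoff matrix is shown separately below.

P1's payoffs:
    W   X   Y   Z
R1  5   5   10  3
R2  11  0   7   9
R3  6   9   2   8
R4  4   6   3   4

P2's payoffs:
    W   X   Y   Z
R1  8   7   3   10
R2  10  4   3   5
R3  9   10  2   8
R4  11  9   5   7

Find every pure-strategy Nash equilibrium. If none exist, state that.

P1 against W: payoffs 5, 11, 6, 4 → best response R2.
P1 against X: payoffs 5, 0, 9, 6 → best response R3.
P1 against Y: payoffs 10, 7, 2, 3 → best response R1.
P1 against Z: payoffs 3, 9, 8, 4 → best response R2.
P2 against R1: payoffs 8, 7, 3, 10 → best response Z.
P2 against R2: payoffs 10, 4, 3, 5 → best response W.
P2 against R3: payoffs 9, 10, 2, 8 → best response X.
P2 against R4: payoffs 11, 9, 5, 7 → best response W.
Mutual best responses: (R2, W); (R3, X).

Pure-strategy Nash equilibria: (R2, W), (R3, X)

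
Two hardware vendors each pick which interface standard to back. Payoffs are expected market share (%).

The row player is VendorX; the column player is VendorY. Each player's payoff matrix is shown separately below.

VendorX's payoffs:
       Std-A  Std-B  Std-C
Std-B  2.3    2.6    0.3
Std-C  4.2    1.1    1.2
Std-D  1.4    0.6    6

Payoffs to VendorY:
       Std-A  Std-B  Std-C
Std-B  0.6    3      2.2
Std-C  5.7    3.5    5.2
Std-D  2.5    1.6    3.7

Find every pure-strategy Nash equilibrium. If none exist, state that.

Mark each player's best response to every combination of opponents' strategies; a profile where every player is best-responding is a pure Nash equilibrium.
VendorX against Std-A: payoffs 2.3, 4.2, 1.4 → best response Std-C.
VendorX against Std-B: payoffs 2.6, 1.1, 0.6 → best response Std-B.
VendorX against Std-C: payoffs 0.3, 1.2, 6 → best response Std-D.
VendorY against Std-B: payoffs 0.6, 3, 2.2 → best response Std-B.
VendorY against Std-C: payoffs 5.7, 3.5, 5.2 → best response Std-A.
VendorY against Std-D: payoffs 2.5, 1.6, 3.7 → best response Std-C.
Mutual best responses: (Std-B, Std-B); (Std-C, Std-A); (Std-D, Std-C).

(Std-B, Std-B); (Std-C, Std-A); (Std-D, Std-C)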